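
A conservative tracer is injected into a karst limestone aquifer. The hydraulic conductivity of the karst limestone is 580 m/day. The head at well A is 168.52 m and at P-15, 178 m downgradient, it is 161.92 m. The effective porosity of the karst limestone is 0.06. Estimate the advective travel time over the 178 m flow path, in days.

0.497

Hydraulic gradient i = (168.52 − 161.92) / 178 = 6.6 / 178 = 0.03708.
Darcy flux q = K · i = 580.0 × 0.03708 = 21.51 m/day.
Seepage velocity v = q / n_e = 21.51 / 0.06 = 358.4 m/day.
Travel time t = L / v = 178 / 358.4 = 0.4966 days.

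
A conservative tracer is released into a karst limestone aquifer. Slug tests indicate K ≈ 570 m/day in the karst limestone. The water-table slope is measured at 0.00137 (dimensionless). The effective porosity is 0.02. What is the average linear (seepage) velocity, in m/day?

Hydraulic gradient i = 0.00137.
Darcy flux q = K · i = 570.0 × 0.001370 = 0.7809 m/day.
Seepage velocity v = q / n_e = 0.7809 / 0.02 = 39.04 m/day.

39.0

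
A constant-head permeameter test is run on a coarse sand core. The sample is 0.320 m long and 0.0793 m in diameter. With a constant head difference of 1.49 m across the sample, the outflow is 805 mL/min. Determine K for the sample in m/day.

50.4

Cross-sectional area A = π·(d/2)² = π × (0.0793/2)² = 0.004939 m².
Convert discharge: 805 mL/min = 1.342e-05 m³/s.
Darcy's law rearranged: K = Q·L / (A·Δh) = 1.342e-05 × 0.320 / (0.004939 × 1.49) = 0.0005834 m/s = 50.41 m/day.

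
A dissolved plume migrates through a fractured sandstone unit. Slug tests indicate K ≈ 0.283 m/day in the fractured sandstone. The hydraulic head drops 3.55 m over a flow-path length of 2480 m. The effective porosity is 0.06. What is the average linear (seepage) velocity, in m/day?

Hydraulic gradient i = Δh / L = 3.55 / 2480 = 0.001431.
Darcy flux q = K · i = 0.2830 × 0.001431 = 0.0004051 m/day.
Seepage velocity v = q / n_e = 0.0004051 / 0.06 = 0.006752 m/day.

0.00675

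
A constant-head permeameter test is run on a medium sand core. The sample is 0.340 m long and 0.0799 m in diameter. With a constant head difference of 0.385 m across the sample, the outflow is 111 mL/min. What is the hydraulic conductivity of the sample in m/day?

Cross-sectional area A = π·(d/2)² = π × (0.0799/2)² = 0.005014 m².
Convert discharge: 111 mL/min = 1.850e-06 m³/s.
Darcy's law rearranged: K = Q·L / (A·Δh) = 1.850e-06 × 0.340 / (0.005014 × 0.385) = 0.0003258 m/s = 28.15 m/day.

28.2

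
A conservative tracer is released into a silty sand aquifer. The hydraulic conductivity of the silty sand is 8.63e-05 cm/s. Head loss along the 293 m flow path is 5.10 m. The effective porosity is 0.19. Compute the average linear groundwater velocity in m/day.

Convert K: 8.63e-05 cm/s × 864 = 0.07456 m/day.
Hydraulic gradient i = Δh / L = 5.10 / 293 = 0.01741.
Darcy flux q = K · i = 0.07456 × 0.01741 = 0.001298 m/day.
Seepage velocity v = q / n_e = 0.001298 / 0.19 = 0.006831 m/day.

0.00683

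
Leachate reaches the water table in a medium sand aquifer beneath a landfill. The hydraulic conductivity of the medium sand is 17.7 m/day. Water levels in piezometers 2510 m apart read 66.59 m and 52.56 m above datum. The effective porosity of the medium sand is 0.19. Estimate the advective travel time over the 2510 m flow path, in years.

Hydraulic gradient i = (66.59 − 52.56) / 2510 = 14.03 / 2510 = 0.005590.
Darcy flux q = K · i = 17.70 × 0.005590 = 0.09894 m/day.
Seepage velocity v = q / n_e = 0.09894 / 0.19 = 0.5207 m/day.
Travel time t = L / v = 2510 / 0.5207 = 4820 days = 13.20 years.

13.2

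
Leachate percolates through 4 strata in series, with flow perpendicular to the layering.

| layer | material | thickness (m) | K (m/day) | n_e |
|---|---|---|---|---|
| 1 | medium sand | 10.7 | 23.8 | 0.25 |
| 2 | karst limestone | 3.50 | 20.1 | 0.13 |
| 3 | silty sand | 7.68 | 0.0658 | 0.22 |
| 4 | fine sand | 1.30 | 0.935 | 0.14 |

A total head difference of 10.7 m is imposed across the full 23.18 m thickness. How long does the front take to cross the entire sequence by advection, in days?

55.5

With flow normal to the layers, continuity requires the same specific discharge q through every layer.
Σ(b_i/K_i) = 10.7/23.8 + 3.50/20.1 + 7.68/0.0658 + 1.30/0.935 = 118.7 d.
q = Δh / Σ(b_i/K_i) = 10.7 / 118.7 = 0.09012 m/day.
In each layer the seepage velocity is v_i = q/n_i, so the layer transit time is t_i = b_i·n_i / q:
  layer 1 (medium sand): t_1 = 10.7 × 0.25 / 0.09012 = 29.68 d
  layer 2 (karst limestone): t_2 = 3.50 × 0.13 / 0.09012 = 5.049 d
  layer 3 (silty sand): t_3 = 7.68 × 0.22 / 0.09012 = 18.75 d
  layer 4 (fine sand): t_4 = 1.30 × 0.14 / 0.09012 = 2.020 d
Total t = Σ t_i = 55.50 days.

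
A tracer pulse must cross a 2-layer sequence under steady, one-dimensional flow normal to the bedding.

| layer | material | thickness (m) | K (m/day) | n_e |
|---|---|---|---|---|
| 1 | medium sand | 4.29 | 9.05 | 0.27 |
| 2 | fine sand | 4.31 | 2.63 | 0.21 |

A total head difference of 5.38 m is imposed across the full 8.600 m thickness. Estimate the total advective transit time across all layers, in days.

0.810

With flow normal to the layers, continuity requires the same specific discharge q through every layer.
Σ(b_i/K_i) = 4.29/9.05 + 4.31/2.63 = 2.113 d.
q = Δh / Σ(b_i/K_i) = 5.38 / 2.113 = 2.546 m/day.
In each layer the seepage velocity is v_i = q/n_i, so the layer transit time is t_i = b_i·n_i / q:
  layer 1 (medium sand): t_1 = 4.29 × 0.27 / 2.546 = 0.4549 d
  layer 2 (fine sand): t_2 = 4.31 × 0.21 / 2.546 = 0.3554 d
Total t = Σ t_i = 0.8103 days.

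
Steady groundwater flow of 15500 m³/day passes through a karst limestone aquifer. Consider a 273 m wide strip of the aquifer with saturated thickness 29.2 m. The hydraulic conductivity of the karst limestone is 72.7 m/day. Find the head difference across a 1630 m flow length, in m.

Cross-sectional area A = 273 × 29.2 = 7972 m².
From Q = K·A·i, i = Q / (K·A) = 15500 / (72.70 × 7972) = 0.02675.
Head loss Δh = i · L = 0.02675 × 1630 = 43.60 m.

43.6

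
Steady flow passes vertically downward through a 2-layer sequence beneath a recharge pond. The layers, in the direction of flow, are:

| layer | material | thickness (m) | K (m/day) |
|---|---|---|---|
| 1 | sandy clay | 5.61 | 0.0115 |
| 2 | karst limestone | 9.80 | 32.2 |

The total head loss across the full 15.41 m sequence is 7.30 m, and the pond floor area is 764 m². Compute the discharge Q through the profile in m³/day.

Flow is perpendicular to layering, so the layers act in series and the equivalent K is the thickness-weighted harmonic mean.
Total thickness L = 5.61 + 9.80 = 15.41 m.
Σ(b_i/K_i) = 5.61/0.0115 + 9.80/32.2 = 488.1 d.
K_eq = L / Σ(b_i/K_i) = 15.41 / 488.1 = 0.03157 m/day.
Q = K_eq · A · (Δh/L) = 0.03157 × 764 × (7.30/15.41) = 11.43 m³/day.

11.4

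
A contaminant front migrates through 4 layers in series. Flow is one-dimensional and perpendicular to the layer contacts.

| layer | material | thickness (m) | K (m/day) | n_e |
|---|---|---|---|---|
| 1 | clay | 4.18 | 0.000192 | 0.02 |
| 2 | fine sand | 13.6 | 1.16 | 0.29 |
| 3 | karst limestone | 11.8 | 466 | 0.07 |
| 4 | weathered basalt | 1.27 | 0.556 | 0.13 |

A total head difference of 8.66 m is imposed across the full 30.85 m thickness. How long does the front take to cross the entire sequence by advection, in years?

With flow normal to the layers, continuity requires the same specific discharge q through every layer.
Σ(b_i/K_i) = 4.18/0.000192 + 13.6/1.16 + 11.8/466 + 1.27/0.556 = 21785 d.
q = Δh / Σ(b_i/K_i) = 8.66 / 21785 = 0.0003975 m/day.
In each layer the seepage velocity is v_i = q/n_i, so the layer transit time is t_i = b_i·n_i / q:
  layer 1 (clay): t_1 = 4.18 × 0.02 / 0.0003975 = 210.3 d
  layer 2 (fine sand): t_2 = 13.6 × 0.29 / 0.0003975 = 9921 d
  layer 3 (karst limestone): t_3 = 11.8 × 0.07 / 0.0003975 = 2078 d
  layer 4 (weathered basalt): t_4 = 1.27 × 0.13 / 0.0003975 = 415.3 d
Total t = Σ t_i = 12625 days = 34.57 years.

34.6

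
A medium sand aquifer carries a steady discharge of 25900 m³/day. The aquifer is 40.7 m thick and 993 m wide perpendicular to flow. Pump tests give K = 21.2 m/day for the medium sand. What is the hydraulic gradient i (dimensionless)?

0.0302

Cross-sectional area A = 993 × 40.7 = 40415 m².
From Q = K·A·i, i = Q / (K·A) = 25900 / (21.20 × 40415) = 0.03023.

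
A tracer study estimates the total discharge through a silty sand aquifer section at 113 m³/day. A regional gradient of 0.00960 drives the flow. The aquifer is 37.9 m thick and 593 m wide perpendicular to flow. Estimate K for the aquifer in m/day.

Cross-sectional area A = 593 × 37.9 = 22475 m².
Hydraulic gradient i = 0.00960.
From Q = K·A·i, K = Q / (A·i) = 113 / (22475 × 0.009600) = 0.5237 m/day.

0.524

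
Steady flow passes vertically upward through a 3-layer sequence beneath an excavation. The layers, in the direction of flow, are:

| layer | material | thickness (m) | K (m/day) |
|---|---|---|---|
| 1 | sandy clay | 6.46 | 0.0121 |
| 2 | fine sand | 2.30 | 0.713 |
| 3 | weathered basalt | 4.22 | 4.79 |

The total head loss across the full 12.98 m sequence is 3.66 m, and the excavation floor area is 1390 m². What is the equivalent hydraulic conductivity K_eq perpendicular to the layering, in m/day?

Flow is perpendicular to layering, so the layers act in series and the equivalent K is the thickness-weighted harmonic mean.
Total thickness L = 6.46 + 2.30 + 4.22 = 12.98 m.
Σ(b_i/K_i) = 6.46/0.0121 + 2.30/0.713 + 4.22/4.79 = 538.0 d.
K_eq = L / Σ(b_i/K_i) = 12.98 / 538.0 = 0.02413 m/day.

0.0241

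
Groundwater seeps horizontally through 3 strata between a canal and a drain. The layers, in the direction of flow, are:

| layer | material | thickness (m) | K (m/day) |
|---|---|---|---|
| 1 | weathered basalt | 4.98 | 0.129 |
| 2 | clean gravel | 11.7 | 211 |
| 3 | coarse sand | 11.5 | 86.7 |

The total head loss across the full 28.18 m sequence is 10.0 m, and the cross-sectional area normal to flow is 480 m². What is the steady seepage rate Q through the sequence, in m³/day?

Flow is perpendicular to layering, so the layers act in series and the equivalent K is the thickness-weighted harmonic mean.
Total thickness L = 4.98 + 11.7 + 11.5 = 28.18 m.
Σ(b_i/K_i) = 4.98/0.129 + 11.7/211 + 11.5/86.7 = 38.79 d.
K_eq = L / Σ(b_i/K_i) = 28.18 / 38.79 = 0.7264 m/day.
Q = K_eq · A · (Δh/L) = 0.7264 × 480 × (10.0/28.18) = 123.7 m³/day.

124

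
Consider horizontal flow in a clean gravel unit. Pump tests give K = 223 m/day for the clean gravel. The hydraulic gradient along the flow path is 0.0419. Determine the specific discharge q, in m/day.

Hydraulic gradient i = 0.0419.
Specific discharge q = K · i = 223.0 × 0.04190 = 9.344 m/day.

9.34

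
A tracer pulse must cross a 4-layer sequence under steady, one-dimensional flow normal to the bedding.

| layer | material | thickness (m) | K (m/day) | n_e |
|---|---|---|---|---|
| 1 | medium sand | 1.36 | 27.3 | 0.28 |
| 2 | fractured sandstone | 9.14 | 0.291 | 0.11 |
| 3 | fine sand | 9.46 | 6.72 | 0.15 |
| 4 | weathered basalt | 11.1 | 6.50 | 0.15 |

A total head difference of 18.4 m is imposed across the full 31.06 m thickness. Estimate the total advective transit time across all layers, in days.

8.40

With flow normal to the layers, continuity requires the same specific discharge q through every layer.
Σ(b_i/K_i) = 1.36/27.3 + 9.14/0.291 + 9.46/6.72 + 11.1/6.50 = 34.57 d.
q = Δh / Σ(b_i/K_i) = 18.4 / 34.57 = 0.5322 m/day.
In each layer the seepage velocity is v_i = q/n_i, so the layer transit time is t_i = b_i·n_i / q:
  layer 1 (medium sand): t_1 = 1.36 × 0.28 / 0.5322 = 0.7155 d
  layer 2 (fractured sandstone): t_2 = 9.14 × 0.11 / 0.5322 = 1.889 d
  layer 3 (fine sand): t_3 = 9.46 × 0.15 / 0.5322 = 2.666 d
  layer 4 (weathered basalt): t_4 = 11.1 × 0.15 / 0.5322 = 3.129 d
Total t = Σ t_i = 8.400 days.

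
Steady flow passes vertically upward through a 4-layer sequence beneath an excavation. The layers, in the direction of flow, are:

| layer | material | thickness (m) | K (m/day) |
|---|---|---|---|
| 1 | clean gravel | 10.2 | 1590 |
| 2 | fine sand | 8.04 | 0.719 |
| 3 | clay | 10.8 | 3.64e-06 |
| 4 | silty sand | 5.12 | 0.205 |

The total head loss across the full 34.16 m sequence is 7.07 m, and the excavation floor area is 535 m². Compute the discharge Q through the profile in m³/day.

Flow is perpendicular to layering, so the layers act in series and the equivalent K is the thickness-weighted harmonic mean.
Total thickness L = 10.2 + 8.04 + 10.8 + 5.12 = 34.16 m.
Σ(b_i/K_i) = 10.2/1590 + 8.04/0.719 + 10.8/3.64e-06 + 5.12/0.205 = 2.967e+06 d.
K_eq = L / Σ(b_i/K_i) = 34.16 / 2.967e+06 = 1.151e-05 m/day.
Q = K_eq · A · (Δh/L) = 1.151e-05 × 535 × (7.07/34.16) = 0.001275 m³/day.

0.00127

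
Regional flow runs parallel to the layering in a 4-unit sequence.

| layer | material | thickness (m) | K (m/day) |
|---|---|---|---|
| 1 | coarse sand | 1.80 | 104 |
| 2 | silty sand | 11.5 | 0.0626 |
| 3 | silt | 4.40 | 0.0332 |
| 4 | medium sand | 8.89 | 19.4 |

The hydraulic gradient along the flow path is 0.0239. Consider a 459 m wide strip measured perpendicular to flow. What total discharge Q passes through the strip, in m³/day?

3960

Flow is parallel to layering, so each bed carries its own Darcy discharge and the transmissivities add.
Σ(K_i·b_i) = 104×1.80 + 0.0626×11.5 + 0.0332×4.40 + 19.4×8.89 = 360.5 m²/day.
Hydraulic gradient i = 0.0239.
Q = Σ(K_i·b_i) · W · i = 360.5 × 459 × 0.02390 = 3955 m³/day.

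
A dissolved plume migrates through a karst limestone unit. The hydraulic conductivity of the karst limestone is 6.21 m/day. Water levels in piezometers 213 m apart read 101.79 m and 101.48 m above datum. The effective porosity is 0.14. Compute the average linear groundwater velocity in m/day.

0.0646

Hydraulic gradient i = (101.79 − 101.48) / 213 = 0.31 / 213 = 0.001455.
Darcy flux q = K · i = 6.210 × 0.001455 = 0.009038 m/day.
Seepage velocity v = q / n_e = 0.009038 / 0.14 = 0.06456 m/day.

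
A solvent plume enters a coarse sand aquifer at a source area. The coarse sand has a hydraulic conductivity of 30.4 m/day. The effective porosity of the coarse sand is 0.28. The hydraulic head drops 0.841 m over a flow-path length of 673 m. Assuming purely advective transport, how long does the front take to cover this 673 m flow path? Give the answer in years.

Hydraulic gradient i = Δh / L = 0.841 / 673 = 0.001250.
Darcy flux q = K · i = 30.40 × 0.001250 = 0.03799 m/day.
Seepage velocity v = q / n_e = 0.03799 / 0.28 = 0.1357 m/day.
Travel time t = L / v = 673 / 0.1357 = 4960 days = 13.58 years.

13.6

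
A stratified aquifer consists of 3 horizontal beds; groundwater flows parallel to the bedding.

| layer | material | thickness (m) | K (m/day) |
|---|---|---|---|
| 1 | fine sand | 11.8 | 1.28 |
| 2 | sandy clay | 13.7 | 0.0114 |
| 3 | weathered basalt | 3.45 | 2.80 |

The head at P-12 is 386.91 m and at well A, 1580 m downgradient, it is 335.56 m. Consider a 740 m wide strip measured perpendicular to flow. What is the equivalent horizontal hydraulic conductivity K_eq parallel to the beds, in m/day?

Flow is parallel to layering, so each bed carries its own Darcy discharge and the transmissivities add.
Σ(K_i·b_i) = 1.28×11.8 + 0.0114×13.7 + 2.80×3.45 = 24.92 m²/day.
Total thickness b = 28.95 m, so K_eq = Σ(K_i·b_i)/b = 0.8608 m/day.

0.861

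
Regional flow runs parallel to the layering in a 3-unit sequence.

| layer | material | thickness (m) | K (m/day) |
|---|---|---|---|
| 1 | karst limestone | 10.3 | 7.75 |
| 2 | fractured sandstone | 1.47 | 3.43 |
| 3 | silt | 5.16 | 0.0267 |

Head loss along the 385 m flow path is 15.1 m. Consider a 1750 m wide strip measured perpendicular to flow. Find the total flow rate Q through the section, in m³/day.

Flow is parallel to layering, so each bed carries its own Darcy discharge and the transmissivities add.
Σ(K_i·b_i) = 7.75×10.3 + 3.43×1.47 + 0.0267×5.16 = 85.00 m²/day.
Hydraulic gradient i = Δh / L = 15.1 / 385 = 0.03922.
Q = Σ(K_i·b_i) · W · i = 85.00 × 1750 × 0.03922 = 5834 m³/day.

5830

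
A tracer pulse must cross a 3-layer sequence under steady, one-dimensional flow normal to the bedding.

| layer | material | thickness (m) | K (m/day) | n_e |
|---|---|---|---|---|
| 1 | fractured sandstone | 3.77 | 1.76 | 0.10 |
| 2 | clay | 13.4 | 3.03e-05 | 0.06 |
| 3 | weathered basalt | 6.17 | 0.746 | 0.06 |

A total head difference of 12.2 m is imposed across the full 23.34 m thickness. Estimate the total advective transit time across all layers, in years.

154

With flow normal to the layers, continuity requires the same specific discharge q through every layer.
Σ(b_i/K_i) = 3.77/1.76 + 13.4/3.03e-05 + 6.17/0.746 = 4.423e+05 d.
q = Δh / Σ(b_i/K_i) = 12.2 / 4.423e+05 = 2.759e-05 m/day.
In each layer the seepage velocity is v_i = q/n_i, so the layer transit time is t_i = b_i·n_i / q:
  layer 1 (fractured sandstone): t_1 = 3.77 × 0.10 / 2.759e-05 = 13666 d
  layer 2 (clay): t_2 = 13.4 × 0.06 / 2.759e-05 = 29145 d
  layer 3 (weathered basalt): t_3 = 6.17 × 0.06 / 2.759e-05 = 13420 d
Total t = Σ t_i = 56232 days = 154.0 years.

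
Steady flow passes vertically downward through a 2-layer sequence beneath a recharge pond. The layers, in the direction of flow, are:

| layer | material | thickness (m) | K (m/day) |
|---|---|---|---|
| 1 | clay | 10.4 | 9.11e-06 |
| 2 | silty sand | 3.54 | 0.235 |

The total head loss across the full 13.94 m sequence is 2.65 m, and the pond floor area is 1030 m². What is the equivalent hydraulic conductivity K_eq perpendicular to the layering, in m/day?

1.22e-05

Flow is perpendicular to layering, so the layers act in series and the equivalent K is the thickness-weighted harmonic mean.
Total thickness L = 10.4 + 3.54 = 13.94 m.
Σ(b_i/K_i) = 10.4/9.11e-06 + 3.54/0.235 = 1.142e+06 d.
K_eq = L / Σ(b_i/K_i) = 13.94 / 1.142e+06 = 1.221e-05 m/day.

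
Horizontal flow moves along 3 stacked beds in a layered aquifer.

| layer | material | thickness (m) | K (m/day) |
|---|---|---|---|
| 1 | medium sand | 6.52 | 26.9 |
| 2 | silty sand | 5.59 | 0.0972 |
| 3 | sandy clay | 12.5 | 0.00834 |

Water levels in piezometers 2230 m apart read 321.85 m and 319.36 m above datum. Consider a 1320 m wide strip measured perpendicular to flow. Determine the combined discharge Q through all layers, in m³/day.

Flow is parallel to layering, so each bed carries its own Darcy discharge and the transmissivities add.
Σ(K_i·b_i) = 26.9×6.52 + 0.0972×5.59 + 0.00834×12.5 = 176.0 m²/day.
Hydraulic gradient i = (321.85 − 319.36) / 2230 = 2.49 / 2230 = 0.001117.
Q = Σ(K_i·b_i) · W · i = 176.0 × 1320 × 0.001117 = 259.5 m³/day.

259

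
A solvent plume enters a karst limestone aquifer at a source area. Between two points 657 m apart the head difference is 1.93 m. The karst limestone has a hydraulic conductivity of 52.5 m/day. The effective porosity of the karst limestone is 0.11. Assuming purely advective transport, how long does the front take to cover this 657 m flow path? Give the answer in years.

Hydraulic gradient i = Δh / L = 1.93 / 657 = 0.002938.
Darcy flux q = K · i = 52.50 × 0.002938 = 0.1542 m/day.
Seepage velocity v = q / n_e = 0.1542 / 0.11 = 1.402 m/day.
Travel time t = L / v = 657 / 1.402 = 468.6 days = 1.283 years.

1.28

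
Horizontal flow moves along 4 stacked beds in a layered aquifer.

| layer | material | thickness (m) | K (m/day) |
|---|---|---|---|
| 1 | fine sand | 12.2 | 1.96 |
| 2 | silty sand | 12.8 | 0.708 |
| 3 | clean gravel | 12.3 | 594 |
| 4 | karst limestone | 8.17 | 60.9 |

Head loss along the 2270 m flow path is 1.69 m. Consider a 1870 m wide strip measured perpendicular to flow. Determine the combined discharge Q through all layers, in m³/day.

Flow is parallel to layering, so each bed carries its own Darcy discharge and the transmissivities add.
Σ(K_i·b_i) = 1.96×12.2 + 0.708×12.8 + 594×12.3 + 60.9×8.17 = 7837 m²/day.
Hydraulic gradient i = Δh / L = 1.69 / 2270 = 0.0007445.
Q = Σ(K_i·b_i) · W · i = 7837 × 1870 × 0.0007445 = 10910 m³/day.

10900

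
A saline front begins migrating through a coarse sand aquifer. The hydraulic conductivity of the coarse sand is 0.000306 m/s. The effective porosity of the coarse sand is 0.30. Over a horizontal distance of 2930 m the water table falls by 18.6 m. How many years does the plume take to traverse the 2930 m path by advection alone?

14.3

Convert K: 0.000306 m/s × 86400 = 26.44 m/day.
Hydraulic gradient i = Δh / L = 18.6 / 2930 = 0.006348.
Darcy flux q = K · i = 26.44 × 0.006348 = 0.1678 m/day.
Seepage velocity v = q / n_e = 0.1678 / 0.30 = 0.5594 m/day.
Travel time t = L / v = 2930 / 0.5594 = 5237 days = 14.34 years.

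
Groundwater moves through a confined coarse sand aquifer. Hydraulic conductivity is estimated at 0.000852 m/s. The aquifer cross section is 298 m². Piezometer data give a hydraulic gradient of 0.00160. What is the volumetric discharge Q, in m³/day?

35.1

Convert K: 0.000852 m/s × 86400 = 73.61 m/day.
Hydraulic gradient i = 0.00160.
Darcy's law: Q = K · A · i = 73.61 × 298.0 × 0.001600 = 35.10 m³/day.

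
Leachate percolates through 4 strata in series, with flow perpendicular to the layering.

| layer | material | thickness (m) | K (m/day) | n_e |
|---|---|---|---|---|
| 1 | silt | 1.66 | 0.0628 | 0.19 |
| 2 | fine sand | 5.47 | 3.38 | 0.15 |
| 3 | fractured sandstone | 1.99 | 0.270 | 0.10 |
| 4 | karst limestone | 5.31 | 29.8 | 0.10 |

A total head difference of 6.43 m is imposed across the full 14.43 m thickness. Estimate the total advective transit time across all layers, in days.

With flow normal to the layers, continuity requires the same specific discharge q through every layer.
Σ(b_i/K_i) = 1.66/0.0628 + 5.47/3.38 + 1.99/0.270 + 5.31/29.8 = 35.60 d.
q = Δh / Σ(b_i/K_i) = 6.43 / 35.60 = 0.1806 m/day.
In each layer the seepage velocity is v_i = q/n_i, so the layer transit time is t_i = b_i·n_i / q:
  layer 1 (silt): t_1 = 1.66 × 0.19 / 0.1806 = 1.746 d
  layer 2 (fine sand): t_2 = 5.47 × 0.15 / 0.1806 = 4.543 d
  layer 3 (fractured sandstone): t_3 = 1.99 × 0.10 / 0.1806 = 1.102 d
  layer 4 (karst limestone): t_4 = 5.31 × 0.10 / 0.1806 = 2.940 d
Total t = Σ t_i = 10.33 days.

10.3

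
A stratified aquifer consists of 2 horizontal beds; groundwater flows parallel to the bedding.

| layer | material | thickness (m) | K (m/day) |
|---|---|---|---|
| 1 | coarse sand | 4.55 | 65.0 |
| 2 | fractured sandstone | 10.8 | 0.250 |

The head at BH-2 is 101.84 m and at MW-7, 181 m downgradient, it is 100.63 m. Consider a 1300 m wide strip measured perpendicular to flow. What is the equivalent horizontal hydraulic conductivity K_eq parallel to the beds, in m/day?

Flow is parallel to layering, so each bed carries its own Darcy discharge and the transmissivities add.
Σ(K_i·b_i) = 65.0×4.55 + 0.250×10.8 = 298.4 m²/day.
Total thickness b = 15.35 m, so K_eq = Σ(K_i·b_i)/b = 19.44 m/day.

19.4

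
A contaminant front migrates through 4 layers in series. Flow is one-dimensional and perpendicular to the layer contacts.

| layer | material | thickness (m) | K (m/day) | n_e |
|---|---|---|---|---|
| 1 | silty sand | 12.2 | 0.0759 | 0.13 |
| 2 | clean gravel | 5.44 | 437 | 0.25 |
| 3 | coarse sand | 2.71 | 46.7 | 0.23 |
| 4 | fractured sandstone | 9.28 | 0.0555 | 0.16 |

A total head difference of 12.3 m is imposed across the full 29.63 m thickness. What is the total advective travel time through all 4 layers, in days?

With flow normal to the layers, continuity requires the same specific discharge q through every layer.
Σ(b_i/K_i) = 12.2/0.0759 + 5.44/437 + 2.71/46.7 + 9.28/0.0555 = 328.0 d.
q = Δh / Σ(b_i/K_i) = 12.3 / 328.0 = 0.03750 m/day.
In each layer the seepage velocity is v_i = q/n_i, so the layer transit time is t_i = b_i·n_i / q:
  layer 1 (silty sand): t_1 = 12.2 × 0.13 / 0.03750 = 42.30 d
  layer 2 (clean gravel): t_2 = 5.44 × 0.25 / 0.03750 = 36.27 d
  layer 3 (coarse sand): t_3 = 2.71 × 0.23 / 0.03750 = 16.62 d
  layer 4 (fractured sandstone): t_4 = 9.28 × 0.16 / 0.03750 = 39.60 d
Total t = Σ t_i = 134.8 days.

135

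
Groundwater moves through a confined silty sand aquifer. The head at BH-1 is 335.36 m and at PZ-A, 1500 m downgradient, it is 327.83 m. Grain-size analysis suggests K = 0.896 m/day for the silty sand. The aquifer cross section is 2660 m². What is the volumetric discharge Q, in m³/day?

12.0

Hydraulic gradient i = (335.36 − 327.83) / 1500 = 7.53 / 1500 = 0.005020.
Darcy's law: Q = K · A · i = 0.8960 × 2660 × 0.005020 = 11.96 m³/day.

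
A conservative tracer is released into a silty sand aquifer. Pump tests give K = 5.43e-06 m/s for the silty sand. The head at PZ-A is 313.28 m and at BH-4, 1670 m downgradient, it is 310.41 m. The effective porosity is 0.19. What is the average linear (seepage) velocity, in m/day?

Convert K: 5.43e-06 m/s × 86400 = 0.4692 m/day.
Hydraulic gradient i = (313.28 − 310.41) / 1670 = 2.87 / 1670 = 0.001719.
Darcy flux q = K · i = 0.4692 × 0.001719 = 0.0008063 m/day.
Seepage velocity v = q / n_e = 0.0008063 / 0.19 = 0.004244 m/day.

0.00424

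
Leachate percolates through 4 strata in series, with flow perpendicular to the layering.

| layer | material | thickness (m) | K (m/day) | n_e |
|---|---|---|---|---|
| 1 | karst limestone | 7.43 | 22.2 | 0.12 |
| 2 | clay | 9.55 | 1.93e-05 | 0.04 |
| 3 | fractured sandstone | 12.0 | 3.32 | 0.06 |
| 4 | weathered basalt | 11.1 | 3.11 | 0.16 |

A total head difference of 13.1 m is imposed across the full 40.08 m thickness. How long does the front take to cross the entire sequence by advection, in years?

With flow normal to the layers, continuity requires the same specific discharge q through every layer.
Σ(b_i/K_i) = 7.43/22.2 + 9.55/1.93e-05 + 12.0/3.32 + 11.1/3.11 = 4.948e+05 d.
q = Δh / Σ(b_i/K_i) = 13.1 / 4.948e+05 = 2.647e-05 m/day.
In each layer the seepage velocity is v_i = q/n_i, so the layer transit time is t_i = b_i·n_i / q:
  layer 1 (karst limestone): t_1 = 7.43 × 0.12 / 2.647e-05 = 33678 d
  layer 2 (clay): t_2 = 9.55 × 0.04 / 2.647e-05 = 14429 d
  layer 3 (fractured sandstone): t_3 = 12.0 × 0.06 / 2.647e-05 = 27197 d
  layer 4 (weathered basalt): t_4 = 11.1 × 0.16 / 2.647e-05 = 67085 d
Total t = Σ t_i = 1.424e+05 days = 389.8 years.

390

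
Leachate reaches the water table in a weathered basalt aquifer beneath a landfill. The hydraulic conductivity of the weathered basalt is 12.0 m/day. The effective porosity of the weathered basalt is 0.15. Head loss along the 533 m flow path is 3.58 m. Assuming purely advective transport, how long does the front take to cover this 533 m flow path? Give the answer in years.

Hydraulic gradient i = Δh / L = 3.58 / 533 = 0.006717.
Darcy flux q = K · i = 12.00 × 0.006717 = 0.08060 m/day.
Seepage velocity v = q / n_e = 0.08060 / 0.15 = 0.5373 m/day.
Travel time t = L / v = 533 / 0.5373 = 991.9 days = 2.716 years.

2.72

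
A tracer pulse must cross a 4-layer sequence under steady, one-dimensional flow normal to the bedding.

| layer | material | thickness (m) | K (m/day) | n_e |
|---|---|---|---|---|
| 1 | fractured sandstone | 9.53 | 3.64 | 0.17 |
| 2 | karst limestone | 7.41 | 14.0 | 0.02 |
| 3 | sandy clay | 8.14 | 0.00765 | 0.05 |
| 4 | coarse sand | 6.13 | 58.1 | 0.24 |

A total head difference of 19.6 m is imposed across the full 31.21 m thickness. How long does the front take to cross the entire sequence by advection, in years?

With flow normal to the layers, continuity requires the same specific discharge q through every layer.
Σ(b_i/K_i) = 9.53/3.64 + 7.41/14.0 + 8.14/0.00765 + 6.13/58.1 = 1067 d.
q = Δh / Σ(b_i/K_i) = 19.6 / 1067 = 0.01836 m/day.
In each layer the seepage velocity is v_i = q/n_i, so the layer transit time is t_i = b_i·n_i / q:
  layer 1 (fractured sandstone): t_1 = 9.53 × 0.17 / 0.01836 = 88.22 d
  layer 2 (karst limestone): t_2 = 7.41 × 0.02 / 0.01836 = 8.070 d
  layer 3 (sandy clay): t_3 = 8.14 × 0.05 / 0.01836 = 22.16 d
  layer 4 (coarse sand): t_4 = 6.13 × 0.24 / 0.01836 = 80.11 d
Total t = Σ t_i = 198.6 days = 0.5436 years.

0.544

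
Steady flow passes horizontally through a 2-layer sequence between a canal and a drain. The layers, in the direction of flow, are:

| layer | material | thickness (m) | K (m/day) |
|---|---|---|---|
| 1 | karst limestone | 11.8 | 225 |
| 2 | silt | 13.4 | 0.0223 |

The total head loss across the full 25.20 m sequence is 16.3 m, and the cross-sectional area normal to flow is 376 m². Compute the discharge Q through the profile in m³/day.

Flow is perpendicular to layering, so the layers act in series and the equivalent K is the thickness-weighted harmonic mean.
Total thickness L = 11.8 + 13.4 = 25.20 m.
Σ(b_i/K_i) = 11.8/225 + 13.4/0.0223 = 600.9 d.
K_eq = L / Σ(b_i/K_i) = 25.20 / 600.9 = 0.04193 m/day.
Q = K_eq · A · (Δh/L) = 0.04193 × 376 × (16.3/25.20) = 10.20 m³/day.

10.2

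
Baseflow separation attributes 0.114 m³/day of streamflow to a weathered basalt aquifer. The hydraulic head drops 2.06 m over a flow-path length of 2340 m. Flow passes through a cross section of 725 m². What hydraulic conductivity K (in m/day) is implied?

0.179

Hydraulic gradient i = Δh / L = 2.06 / 2340 = 0.0008803.
From Q = K·A·i, K = Q / (A·i) = 0.114 / (725.0 × 0.0008803) = 0.1786 m/day.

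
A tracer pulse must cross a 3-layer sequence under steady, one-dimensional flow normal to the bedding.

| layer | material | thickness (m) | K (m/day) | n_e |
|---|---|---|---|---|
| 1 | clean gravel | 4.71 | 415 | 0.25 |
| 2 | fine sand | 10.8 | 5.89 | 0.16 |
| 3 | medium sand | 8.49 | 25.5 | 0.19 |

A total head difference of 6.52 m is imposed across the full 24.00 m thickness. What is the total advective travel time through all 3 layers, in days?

1.51

With flow normal to the layers, continuity requires the same specific discharge q through every layer.
Σ(b_i/K_i) = 4.71/415 + 10.8/5.89 + 8.49/25.5 = 2.178 d.
q = Δh / Σ(b_i/K_i) = 6.52 / 2.178 = 2.994 m/day.
In each layer the seepage velocity is v_i = q/n_i, so the layer transit time is t_i = b_i·n_i / q:
  layer 1 (clean gravel): t_1 = 4.71 × 0.25 / 2.994 = 0.3933 d
  layer 2 (fine sand): t_2 = 10.8 × 0.16 / 2.994 = 0.5772 d
  layer 3 (medium sand): t_3 = 8.49 × 0.19 / 2.994 = 0.5388 d
Total t = Σ t_i = 1.509 days.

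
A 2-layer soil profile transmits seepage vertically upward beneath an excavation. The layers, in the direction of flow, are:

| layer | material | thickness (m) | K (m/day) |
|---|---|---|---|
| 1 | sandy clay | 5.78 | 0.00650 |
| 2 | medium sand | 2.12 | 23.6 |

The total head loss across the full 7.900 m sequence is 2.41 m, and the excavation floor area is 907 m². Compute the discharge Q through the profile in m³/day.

Flow is perpendicular to layering, so the layers act in series and the equivalent K is the thickness-weighted harmonic mean.
Total thickness L = 5.78 + 2.12 = 7.900 m.
Σ(b_i/K_i) = 5.78/0.00650 + 2.12/23.6 = 889.3 d.
K_eq = L / Σ(b_i/K_i) = 7.900 / 889.3 = 0.008883 m/day.
Q = K_eq · A · (Δh/L) = 0.008883 × 907 × (2.41/7.900) = 2.458 m³/day.

2.46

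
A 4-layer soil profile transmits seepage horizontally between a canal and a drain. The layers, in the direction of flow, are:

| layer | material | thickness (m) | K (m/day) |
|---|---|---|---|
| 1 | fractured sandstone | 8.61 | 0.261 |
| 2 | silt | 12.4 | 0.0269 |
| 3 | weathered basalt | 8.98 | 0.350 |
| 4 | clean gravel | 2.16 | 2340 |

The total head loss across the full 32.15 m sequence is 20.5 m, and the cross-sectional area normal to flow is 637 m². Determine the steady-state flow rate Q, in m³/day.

25.1

Flow is perpendicular to layering, so the layers act in series and the equivalent K is the thickness-weighted harmonic mean.
Total thickness L = 8.61 + 12.4 + 8.98 + 2.16 = 32.15 m.
Σ(b_i/K_i) = 8.61/0.261 + 12.4/0.0269 + 8.98/0.350 + 2.16/2340 = 519.6 d.
K_eq = L / Σ(b_i/K_i) = 32.15 / 519.6 = 0.06187 m/day.
Q = K_eq · A · (Δh/L) = 0.06187 × 637 × (20.5/32.15) = 25.13 m³/day.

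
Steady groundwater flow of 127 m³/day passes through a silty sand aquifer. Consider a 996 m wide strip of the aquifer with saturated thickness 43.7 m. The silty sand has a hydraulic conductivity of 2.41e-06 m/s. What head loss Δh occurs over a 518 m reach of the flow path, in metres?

Convert K: 2.41e-06 m/s × 86400 = 0.2082 m/day.
Cross-sectional area A = 996 × 43.7 = 43525 m².
From Q = K·A·i, i = Q / (K·A) = 127 / (0.2082 × 43525) = 0.01401.
Head loss Δh = i · L = 0.01401 × 518 = 7.259 m.

7.26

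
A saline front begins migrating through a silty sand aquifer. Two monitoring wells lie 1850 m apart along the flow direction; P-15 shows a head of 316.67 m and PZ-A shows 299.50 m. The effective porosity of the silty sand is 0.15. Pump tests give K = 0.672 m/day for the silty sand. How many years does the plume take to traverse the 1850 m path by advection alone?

122

Hydraulic gradient i = (316.67 − 299.50) / 1850 = 17.17 / 1850 = 0.009281.
Darcy flux q = K · i = 0.6720 × 0.009281 = 0.006237 m/day.
Seepage velocity v = q / n_e = 0.006237 / 0.15 = 0.04158 m/day.
Travel time t = L / v = 1850 / 0.04158 = 44493 days = 121.8 years.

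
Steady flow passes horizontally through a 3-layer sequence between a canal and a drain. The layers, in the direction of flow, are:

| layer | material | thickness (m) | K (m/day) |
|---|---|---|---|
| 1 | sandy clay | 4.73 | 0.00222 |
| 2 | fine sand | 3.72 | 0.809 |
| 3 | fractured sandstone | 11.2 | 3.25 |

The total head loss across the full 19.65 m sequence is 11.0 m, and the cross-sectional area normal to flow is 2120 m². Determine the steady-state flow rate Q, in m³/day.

10.9

Flow is perpendicular to layering, so the layers act in series and the equivalent K is the thickness-weighted harmonic mean.
Total thickness L = 4.73 + 3.72 + 11.2 = 19.65 m.
Σ(b_i/K_i) = 4.73/0.00222 + 3.72/0.809 + 11.2/3.25 = 2139 d.
K_eq = L / Σ(b_i/K_i) = 19.65 / 2139 = 0.009188 m/day.
Q = K_eq · A · (Δh/L) = 0.009188 × 2120 × (11.0/19.65) = 10.90 m³/day.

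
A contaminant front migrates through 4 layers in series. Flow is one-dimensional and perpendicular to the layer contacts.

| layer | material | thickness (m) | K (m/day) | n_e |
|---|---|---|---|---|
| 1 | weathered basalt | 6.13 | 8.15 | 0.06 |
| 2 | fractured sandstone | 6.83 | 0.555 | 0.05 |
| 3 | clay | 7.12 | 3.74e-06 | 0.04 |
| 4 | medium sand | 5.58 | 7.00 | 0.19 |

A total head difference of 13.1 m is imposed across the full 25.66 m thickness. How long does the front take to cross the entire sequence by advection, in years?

817

With flow normal to the layers, continuity requires the same specific discharge q through every layer.
Σ(b_i/K_i) = 6.13/8.15 + 6.83/0.555 + 7.12/3.74e-06 + 5.58/7.00 = 1.904e+06 d.
q = Δh / Σ(b_i/K_i) = 13.1 / 1.904e+06 = 6.881e-06 m/day.
In each layer the seepage velocity is v_i = q/n_i, so the layer transit time is t_i = b_i·n_i / q:
  layer 1 (weathered basalt): t_1 = 6.13 × 0.06 / 6.881e-06 = 53451 d
  layer 2 (fractured sandstone): t_2 = 6.83 × 0.05 / 6.881e-06 = 49628 d
  layer 3 (clay): t_3 = 7.12 × 0.04 / 6.881e-06 = 41389 d
  layer 4 (medium sand): t_4 = 5.58 × 0.19 / 6.881e-06 = 1.541e+05 d
Total t = Σ t_i = 2.985e+05 days = 817.4 years.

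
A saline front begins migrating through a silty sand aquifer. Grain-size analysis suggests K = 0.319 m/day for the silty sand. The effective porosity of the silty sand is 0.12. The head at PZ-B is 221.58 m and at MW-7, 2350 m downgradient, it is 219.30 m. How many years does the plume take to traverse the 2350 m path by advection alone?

2490

Hydraulic gradient i = (221.58 − 219.30) / 2350 = 2.28 / 2350 = 0.0009702.
Darcy flux q = K · i = 0.3190 × 0.0009702 = 0.0003095 m/day.
Seepage velocity v = q / n_e = 0.0003095 / 0.12 = 0.002579 m/day.
Travel time t = L / v = 2350 / 0.002579 = 9.112e+05 days = 2495 years.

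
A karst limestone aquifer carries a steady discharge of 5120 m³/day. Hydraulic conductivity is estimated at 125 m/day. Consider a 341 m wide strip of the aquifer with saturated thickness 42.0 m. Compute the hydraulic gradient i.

0.00286

Cross-sectional area A = 341 × 42.0 = 14322 m².
From Q = K·A·i, i = Q / (K·A) = 5120 / (125.0 × 14322) = 0.002860.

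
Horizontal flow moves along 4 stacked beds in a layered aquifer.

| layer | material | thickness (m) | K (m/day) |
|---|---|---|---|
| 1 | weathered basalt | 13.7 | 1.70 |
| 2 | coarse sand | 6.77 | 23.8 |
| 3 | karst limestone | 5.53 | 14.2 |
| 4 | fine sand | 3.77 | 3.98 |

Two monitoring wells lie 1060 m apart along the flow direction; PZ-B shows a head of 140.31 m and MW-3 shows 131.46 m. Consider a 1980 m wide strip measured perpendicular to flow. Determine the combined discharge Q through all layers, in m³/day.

Flow is parallel to layering, so each bed carries its own Darcy discharge and the transmissivities add.
Σ(K_i·b_i) = 1.70×13.7 + 23.8×6.77 + 14.2×5.53 + 3.98×3.77 = 277.9 m²/day.
Hydraulic gradient i = (140.31 − 131.46) / 1060 = 8.85 / 1060 = 0.008349.
Q = Σ(K_i·b_i) · W · i = 277.9 × 1980 × 0.008349 = 4595 m³/day.

4590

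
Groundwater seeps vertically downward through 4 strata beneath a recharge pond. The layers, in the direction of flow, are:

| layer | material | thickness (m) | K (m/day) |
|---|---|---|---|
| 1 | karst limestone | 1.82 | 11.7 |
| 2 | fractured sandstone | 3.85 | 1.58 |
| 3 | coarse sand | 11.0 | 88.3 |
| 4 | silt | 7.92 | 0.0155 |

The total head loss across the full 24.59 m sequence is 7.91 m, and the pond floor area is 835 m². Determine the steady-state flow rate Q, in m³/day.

12.9

Flow is perpendicular to layering, so the layers act in series and the equivalent K is the thickness-weighted harmonic mean.
Total thickness L = 1.82 + 3.85 + 11.0 + 7.92 = 24.59 m.
Σ(b_i/K_i) = 1.82/11.7 + 3.85/1.58 + 11.0/88.3 + 7.92/0.0155 = 513.7 d.
K_eq = L / Σ(b_i/K_i) = 24.59 / 513.7 = 0.04787 m/day.
Q = K_eq · A · (Δh/L) = 0.04787 × 835 × (7.91/24.59) = 12.86 m³/day.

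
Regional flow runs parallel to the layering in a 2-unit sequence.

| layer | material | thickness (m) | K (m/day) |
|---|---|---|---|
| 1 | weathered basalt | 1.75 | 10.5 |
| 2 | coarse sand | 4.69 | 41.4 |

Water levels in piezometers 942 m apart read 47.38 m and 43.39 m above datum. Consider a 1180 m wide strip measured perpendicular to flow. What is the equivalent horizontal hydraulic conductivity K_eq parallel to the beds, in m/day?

33.0

Flow is parallel to layering, so each bed carries its own Darcy discharge and the transmissivities add.
Σ(K_i·b_i) = 10.5×1.75 + 41.4×4.69 = 212.5 m²/day.
Total thickness b = 6.440 m, so K_eq = Σ(K_i·b_i)/b = 33.00 m/day.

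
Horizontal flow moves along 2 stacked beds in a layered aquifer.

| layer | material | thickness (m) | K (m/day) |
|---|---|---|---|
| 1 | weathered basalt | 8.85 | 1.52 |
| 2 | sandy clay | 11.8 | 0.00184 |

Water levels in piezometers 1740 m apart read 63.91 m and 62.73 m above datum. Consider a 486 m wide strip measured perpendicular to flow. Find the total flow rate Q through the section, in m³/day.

4.44

Flow is parallel to layering, so each bed carries its own Darcy discharge and the transmissivities add.
Σ(K_i·b_i) = 1.52×8.85 + 0.00184×11.8 = 13.47 m²/day.
Hydraulic gradient i = (63.91 − 62.73) / 1740 = 1.18 / 1740 = 0.0006782.
Q = Σ(K_i·b_i) · W · i = 13.47 × 486 × 0.0006782 = 4.441 m³/day.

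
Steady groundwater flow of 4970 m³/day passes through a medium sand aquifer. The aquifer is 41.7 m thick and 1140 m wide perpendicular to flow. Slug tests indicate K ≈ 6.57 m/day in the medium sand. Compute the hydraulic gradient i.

0.0159

Cross-sectional area A = 1140 × 41.7 = 47538 m².
From Q = K·A·i, i = Q / (K·A) = 4970 / (6.570 × 47538) = 0.01591.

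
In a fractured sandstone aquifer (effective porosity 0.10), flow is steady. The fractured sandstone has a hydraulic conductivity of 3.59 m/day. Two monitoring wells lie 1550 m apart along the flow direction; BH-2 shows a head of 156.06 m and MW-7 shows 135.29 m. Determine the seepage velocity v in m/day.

0.481

Hydraulic gradient i = (156.06 − 135.29) / 1550 = 20.77 / 1550 = 0.01340.
Darcy flux q = K · i = 3.590 × 0.01340 = 0.04811 m/day.
Seepage velocity v = q / n_e = 0.04811 / 0.10 = 0.4811 m/day.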